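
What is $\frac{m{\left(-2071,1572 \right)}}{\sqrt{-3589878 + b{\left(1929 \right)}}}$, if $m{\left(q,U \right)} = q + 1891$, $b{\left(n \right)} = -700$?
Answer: $\frac{90 i \sqrt{3590578}}{1795289} \approx 0.094993 i$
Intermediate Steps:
$m{\left(q,U \right)} = 1891 + q$
$\frac{m{\left(-2071,1572 \right)}}{\sqrt{-3589878 + b{\left(1929 \right)}}} = \frac{1891 - 2071}{\sqrt{-3589878 - 700}} = - \frac{180}{\sqrt{-3590578}} = - \frac{180}{i \sqrt{3590578}} = - 180 \left(- \frac{i \sqrt{3590578}}{3590578}\right) = \frac{90 i \sqrt{3590578}}{1795289}$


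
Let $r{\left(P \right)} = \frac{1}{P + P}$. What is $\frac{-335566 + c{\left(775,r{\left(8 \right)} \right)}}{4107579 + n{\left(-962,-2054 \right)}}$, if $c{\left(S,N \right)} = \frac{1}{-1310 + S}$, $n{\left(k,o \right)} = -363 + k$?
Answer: $- \frac{179527811}{2196845890} \approx -0.081721$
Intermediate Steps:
$r{\left(P \right)} = \frac{1}{2 P}$
$\frac{-335566 + c{\left(775,r{\left(8 \right)} \right)}}{4107579 + n{\left(-962,-2054 \right)}} = \frac{-335566 + \frac{1}{-1310 + 775}}{4107579 - 1325} = \frac{-335566 + \frac{1}{-535}}{4107579 - 1325} = \frac{-335566 - \frac{1}{535}}{4106254} = \left(- \frac{179527811}{535}\right) \frac{1}{4106254} = - \frac{179527811}{2196845890}$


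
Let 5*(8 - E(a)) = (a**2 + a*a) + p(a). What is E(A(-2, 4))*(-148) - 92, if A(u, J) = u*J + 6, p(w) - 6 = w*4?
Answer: -5492/5 ≈ -1098.4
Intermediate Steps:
p(w) = 6 + 4*w (p(w) = 6 + w*4 = 6 + 4*w)
A(u, J) = 6 + J*u (A(u, J) = J*u + 6 = 6 + J*u)
E(a) = 34/5 - 4*a/5 - 2*a**2/5 (E(a) = 8 - ((a**2 + a*a) + (6 + 4*a))/5 = 8 - ((a**2 + a**2) + (6 + 4*a))/5 = 8 - (2*a**2 + (6 + 4*a))/5 = 8 - (6 + 2*a**2 + 4*a)/5 = 8 + (-6/5 - 4*a/5 - 2*a**2/5) = 34/5 - 4*a/5 - 2*a**2/5)
E(A(-2, 4))*(-148) - 92 = (34/5 - 4*(6 + 4*(-2))/5 - 2*(6 + 4*(-2))**2/5)*(-148) - 92 = (34/5 - 4*(6 - 8)/5 - 2*(6 - 8)**2/5)*(-148) - 92 = (34/5 - 4/5*(-2) - 2/5*(-2)**2)*(-148) - 92 = (34/5 + 8/5 - 2/5*4)*(-148) - 92 = (34/5 + 8/5 - 8/5)*(-148) - 92 = (34/5)*(-148) - 92 = -5032/5 - 92 = -5492/5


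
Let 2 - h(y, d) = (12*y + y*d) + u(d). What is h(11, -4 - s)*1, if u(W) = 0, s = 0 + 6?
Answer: -20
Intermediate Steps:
s = 6
h(y, d) = 2 - 12*y - d*y (h(y, d) = 2 - ((12*y + y*d) + 0) = 2 - ((12*y + d*y) + 0) = 2 - (12*y + d*y) = 2 + (-12*y - d*y) = 2 - 12*y - d*y)
h(11, -4 - s)*1 = (2 - 12*11 - 1*(-4 - 1*6)*11)*1 = (2 - 132 - 1*(-4 - 6)*11)*1 = (2 - 132 - 1*(-10)*11)*1 = (2 - 132 + 110)*1 = -20*1 = -20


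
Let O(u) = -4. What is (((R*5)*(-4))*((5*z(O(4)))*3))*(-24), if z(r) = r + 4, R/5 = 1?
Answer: 0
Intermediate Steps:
R = 5 (R = 5*1 = 5)
z(r) = 4 + r
(((R*5)*(-4))*((5*z(O(4)))*3))*(-24) = (((5*5)*(-4))*((5*(4 - 4))*3))*(-24) = ((25*(-4))*((5*0)*3))*(-24) = -0*3*(-24) = -100*0*(-24) = 0*(-24) = 0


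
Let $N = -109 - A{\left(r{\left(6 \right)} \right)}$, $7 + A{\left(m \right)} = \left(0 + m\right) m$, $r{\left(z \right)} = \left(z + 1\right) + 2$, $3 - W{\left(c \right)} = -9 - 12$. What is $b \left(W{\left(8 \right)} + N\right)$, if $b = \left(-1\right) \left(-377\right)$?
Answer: $-59943$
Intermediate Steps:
$W{\left(c \right)} = 24$ ($W{\left(c \right)} = 3 - \left(-9 - 12\right) = 3 - -21 = 3 + 21 = 24$)
$r{\left(z \right)} = 3 + z$ ($r{\left(z \right)} = \left(1 + z\right) + 2 = 3 + z$)
$A{\left(m \right)} = -7 + m^{2}$ ($A{\left(m \right)} = -7 + \left(0 + m\right) m = -7 + m m = -7 + m^{2}$)
$N = -183$ ($N = -109 - \left(-7 + \left(3 + 6\right)^{2}\right) = -109 - \left(-7 + 9^{2}\right) = -109 - \left(-7 + 81\right) = -109 - 74 = -183$)
$b = 377$
$b \left(W{\left(8 \right)} + N\right) = 377 \left(24 - 183\right) = 377 \left(-159\right) = -59943$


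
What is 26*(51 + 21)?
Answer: 1872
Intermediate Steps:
26*(51 + 21) = 26*72 = 1872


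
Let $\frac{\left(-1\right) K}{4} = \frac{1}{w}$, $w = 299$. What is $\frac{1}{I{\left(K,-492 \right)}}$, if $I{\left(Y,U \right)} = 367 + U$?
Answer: $- \frac{1}{125} \approx -0.008$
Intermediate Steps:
$K = - \frac{4}{299} \approx -0.013378$
$\frac{1}{I{\left(K,-492 \right)}} = \frac{1}{367 - 492} = \frac{1}{-125} = - \frac{1}{125}$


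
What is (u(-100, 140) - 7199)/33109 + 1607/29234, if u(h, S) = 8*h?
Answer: -180636603/967908506 ≈ -0.18663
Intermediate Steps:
(u(-100, 140) - 7199)/33109 + 1607/29234 = (8*(-100) - 7199)/33109 + 1607/29234 = (-800 - 7199)*(1/33109) + 1607*(1/29234) = -7999*1/33109 + 1607/29234 = -7999/33109 + 1607/29234 = -180636603/967908506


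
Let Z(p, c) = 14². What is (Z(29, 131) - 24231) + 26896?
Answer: 2861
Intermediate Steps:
Z(p, c) = 196
(Z(29, 131) - 24231) + 26896 = (196 - 24231) + 26896 = -24035 + 26896 = 2861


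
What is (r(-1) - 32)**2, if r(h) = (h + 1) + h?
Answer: 1089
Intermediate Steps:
r(h) = 1 + 2*h (r(h) = (1 + h) + h = 1 + 2*h)
(r(-1) - 32)**2 = ((1 + 2*(-1)) - 32)**2 = ((1 - 2) - 32)**2 = (-1 - 32)**2 = (-33)**2 = 1089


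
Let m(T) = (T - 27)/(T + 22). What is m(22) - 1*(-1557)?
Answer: 68503/44 ≈ 1556.9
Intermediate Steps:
m(T) = (-27 + T)/(22 + T)
m(22) - 1*(-1557) = (-27 + 22)/(22 + 22) - 1*(-1557) = -5/44 + 1557 = 68503/44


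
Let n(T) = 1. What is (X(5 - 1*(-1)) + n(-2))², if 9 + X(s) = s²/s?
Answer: 4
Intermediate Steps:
X(s) = -9 + s (X(s) = -9 + s²/s = -9 + s)
(X(5 - 1*(-1)) + n(-2))² = ((-9 + (5 - 1*(-1))) + 1)² = ((-9 + (5 + 1)) + 1)² = ((-9 + 6) + 1)² = (-3 + 1)² = (-2)² = 4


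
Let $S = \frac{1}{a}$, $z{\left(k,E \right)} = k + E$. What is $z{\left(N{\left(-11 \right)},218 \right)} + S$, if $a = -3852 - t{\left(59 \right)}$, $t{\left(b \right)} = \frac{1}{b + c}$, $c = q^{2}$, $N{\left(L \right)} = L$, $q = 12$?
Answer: $\frac{161864896}{781957} \approx 207.0$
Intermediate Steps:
$c = 144$ ($c = 12^{2} = 144$)
$t{\left(b \right)} = \frac{1}{144 + b}$ ($t{\left(b \right)} = \frac{1}{b + 144} = \frac{1}{144 + b}$)
$a = - \frac{781957}{203}$ ($a = -3852 - \frac{1}{144 + 59} = -3852 - \frac{1}{203} = - \frac{781957}{203} \approx -3852.0$)
$z{\left(k,E \right)} = E + k$
$S = - \frac{203}{781957}$ ($S = \frac{1}{- \frac{781957}{203}} = - \frac{203}{781957} \approx -0.00025961$)
$z{\left(N{\left(-11 \right)},218 \right)} + S = \left(218 - 11\right) - \frac{203}{781957} = 207 - \frac{203}{781957} = \frac{161864896}{781957}$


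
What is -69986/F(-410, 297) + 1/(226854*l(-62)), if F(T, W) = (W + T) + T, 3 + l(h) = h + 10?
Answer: 873213221897/6525455310 ≈ 133.82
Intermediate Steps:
l(h) = 7 + h (l(h) = -3 + (h + 10) = -3 + (10 + h) = 7 + h)
F(T, W) = W + 2*T (F(T, W) = (T + W) + T = W + 2*T)
-69986/F(-410, 297) + 1/(226854*l(-62)) = -69986/(297 + 2*(-410)) + 1/(226854*(7 - 62)) = -69986/(297 - 820) + (1/226854)/(-55) = -69986/(-523) + (1/226854)*(-1/55) = -69986*(-1/523) - 1/12476970 = 69986/523 - 1/12476970 = 873213221897/6525455310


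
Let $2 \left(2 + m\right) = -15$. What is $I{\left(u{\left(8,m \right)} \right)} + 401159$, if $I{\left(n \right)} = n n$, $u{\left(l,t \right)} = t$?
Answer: $\frac{1604997}{4} \approx 4.0125 \cdot 10^{5}$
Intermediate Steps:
$m = - \frac{19}{2}$ ($m = -2 + \frac{1}{2} \left(-15\right) = -2 - \frac{15}{2} = - \frac{19}{2} \approx -9.5$)
$I{\left(n \right)} = n^{2}$
$I{\left(u{\left(8,m \right)} \right)} + 401159 = \left(- \frac{19}{2}\right)^{2} + 401159 = \frac{361}{4} + 401159 = \frac{1604997}{4}$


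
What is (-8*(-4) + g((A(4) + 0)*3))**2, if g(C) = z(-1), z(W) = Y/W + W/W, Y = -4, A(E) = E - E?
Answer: 1369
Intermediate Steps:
A(E) = 0
z(W) = 1 - 4/W (z(W) = -4/W + W/W = -4/W + 1 = 1 - 4/W)
g(C) = 5 (g(C) = (-4 - 1)/(-1) = -1*(-5) = 5)
(-8*(-4) + g((A(4) + 0)*3))**2 = (-8*(-4) + 5)**2 = (32 + 5)**2 = 37**2 = 1369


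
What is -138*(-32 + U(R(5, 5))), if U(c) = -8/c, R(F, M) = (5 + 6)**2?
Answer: 535440/121 ≈ 4425.1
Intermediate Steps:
R(F, M) = 121 (R(F, M) = 11**2 = 121)
-138*(-32 + U(R(5, 5))) = -138*(-32 - 8/121) = -138*(-3880/121) = 535440/121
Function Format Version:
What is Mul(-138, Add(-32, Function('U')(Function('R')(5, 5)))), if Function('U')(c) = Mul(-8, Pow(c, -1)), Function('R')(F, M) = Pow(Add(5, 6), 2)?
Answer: Rational(535440, 121) ≈ 4425.1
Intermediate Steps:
Function('R')(F, M) = 121 (Function('R')(F, M) = Pow(11, 2) = 121)
Mul(-138, Add(-32, Function('U')(Function('R')(5, 5)))) = Mul(-138, Add(-32, Mul(-8, Pow(121, -1)))) = Mul(-138, Add(-32, Mul(-8, Rational(1, 121)))) = Mul(-138, Add(-32, Rational(-8, 121))) = Mul(-138, Rational(-3880, 121)) = Rational(535440, 121)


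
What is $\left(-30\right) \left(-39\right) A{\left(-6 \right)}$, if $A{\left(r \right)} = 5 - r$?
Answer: $12870$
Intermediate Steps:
$\left(-30\right) \left(-39\right) A{\left(-6 \right)} = \left(-30\right) \left(-39\right) \left(5 - -6\right) = 1170 \left(5 + 6\right) = 1170 \cdot 11 = 12870$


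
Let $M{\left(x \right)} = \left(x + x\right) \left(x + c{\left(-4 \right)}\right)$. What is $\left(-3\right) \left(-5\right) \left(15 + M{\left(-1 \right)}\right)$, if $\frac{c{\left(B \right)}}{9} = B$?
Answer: $1335$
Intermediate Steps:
$c{\left(B \right)} = 9 B$
$M{\left(x \right)} = 2 x \left(-36 + x\right)$ ($M{\left(x \right)} = \left(x + x\right) \left(x + 9 \left(-4\right)\right) = 2 x \left(x - 36\right) = 2 x \left(-36 + x\right)$)
$\left(-3\right) \left(-5\right) \left(15 + M{\left(-1 \right)}\right) = \left(-3\right) \left(-5\right) \left(15 + 2 \left(-1\right) \left(-36 - 1\right)\right) = 15 \left(15 + 2 \left(-1\right) \left(-37\right)\right) = 15 \left(15 + 74\right) = 15 \cdot 89 = 1335$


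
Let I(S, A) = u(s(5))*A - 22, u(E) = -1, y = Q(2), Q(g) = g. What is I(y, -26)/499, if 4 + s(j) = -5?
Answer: 4/499 ≈ 0.0080160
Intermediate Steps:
y = 2
s(j) = -9 (s(j) = -4 - 5 = -9)
I(S, A) = -22 - A (I(S, A) = -A - 22 = -22 - A)
I(y, -26)/499 = (-22 - 1*(-26))/499 = (-22 + 26)*(1/499) = 4*(1/499) = 4/499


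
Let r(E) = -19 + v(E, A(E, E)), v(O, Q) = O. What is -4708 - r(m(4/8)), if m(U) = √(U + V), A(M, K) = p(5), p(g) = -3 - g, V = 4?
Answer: -4689 - 3*√2/2 ≈ -4691.1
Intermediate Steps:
A(M, K) = -8 (A(M, K) = -3 - 1*5 = -3 - 5 = -8)
m(U) = √(4 + U) (m(U) = √(U + 4) = √(4 + U))
r(E) = -19 + E
-4708 - r(m(4/8)) = -4708 - (-19 + √(4 + 4/8)) = -4708 - (-19 + √(4 + 4*(⅛))) = -4708 - (-19 + √(4 + ½)) = -4708 - (-19 + √(9/2)) = -4708 - (-19 + 3*√2/2) = -4708 + (19 - 3*√2/2) = -4689 - 3*√2/2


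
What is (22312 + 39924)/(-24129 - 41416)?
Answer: -62236/65545 ≈ -0.94952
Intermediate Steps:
(22312 + 39924)/(-24129 - 41416) = 62236/(-65545) = 62236*(-1/65545) = -62236/65545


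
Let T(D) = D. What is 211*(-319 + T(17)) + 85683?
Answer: 21961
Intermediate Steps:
211*(-319 + T(17)) + 85683 = 211*(-319 + 17) + 85683 = 211*(-302) + 85683 = -63722 + 85683 = 21961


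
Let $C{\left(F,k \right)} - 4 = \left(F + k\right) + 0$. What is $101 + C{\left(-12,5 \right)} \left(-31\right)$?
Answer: $194$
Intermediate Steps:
$C{\left(F,k \right)} = 4 + F + k$ ($C{\left(F,k \right)} = 4 + \left(\left(F + k\right) + 0\right) = 4 + \left(F + k\right) = 4 + F + k$)
$101 + C{\left(-12,5 \right)} \left(-31\right) = 101 + \left(4 - 12 + 5\right) \left(-31\right) = 101 - -93 = 101 + 93 = 194$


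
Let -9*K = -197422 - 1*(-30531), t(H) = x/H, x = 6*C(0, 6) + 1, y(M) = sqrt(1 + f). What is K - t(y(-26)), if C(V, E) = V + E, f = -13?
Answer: 166891/9 + 37*I*sqrt(3)/6 ≈ 18543.0 + 10.681*I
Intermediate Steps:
C(V, E) = E + V
y(M) = 2*I*sqrt(3) (y(M) = sqrt(1 - 13) = sqrt(-12) = 2*I*sqrt(3))
x = 37 (x = 6*(6 + 0) + 1 = 6*6 + 1 = 36 + 1 = 37)
t(H) = 37/H
K = 166891/9 (K = -(-197422 - 1*(-30531))/9 = -(-197422 + 30531)/9 = -1/9*(-166891) = 166891/9 ≈ 18543.)
K - t(y(-26)) = 166891/9 - 37/(2*I*sqrt(3)) = 166891/9 - 37*(-I*sqrt(3)/6) = 166891/9 - (-37)*I*sqrt(3)/6 = 166891/9 + 37*I*sqrt(3)/6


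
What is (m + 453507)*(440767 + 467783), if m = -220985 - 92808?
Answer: 126937154700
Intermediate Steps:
m = -313793
(m + 453507)*(440767 + 467783) = (-313793 + 453507)*(440767 + 467783) = 139714*908550 = 126937154700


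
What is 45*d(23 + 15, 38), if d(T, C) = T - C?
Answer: 0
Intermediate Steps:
45*d(23 + 15, 38) = 45*((23 + 15) - 1*38) = 45*(38 - 38) = 45*0 = 0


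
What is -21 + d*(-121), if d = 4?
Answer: -505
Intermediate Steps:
-21 + d*(-121) = -21 + 4*(-121) = -21 - 484 = -505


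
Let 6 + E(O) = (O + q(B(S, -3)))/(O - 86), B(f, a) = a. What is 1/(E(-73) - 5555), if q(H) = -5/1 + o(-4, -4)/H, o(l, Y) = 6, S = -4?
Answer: -159/884119 ≈ -0.00017984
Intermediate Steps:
q(H) = -5 + 6/H (q(H) = -5/1 + 6/H = -5*1 + 6/H = -5 + 6/H)
E(O) = -6 + (-7 + O)/(-86 + O) (E(O) = -6 + (O + (-5 + 6/(-3)))/(O - 86) = -6 + (O + (-5 + 6*(-1/3)))/(-86 + O) = -6 + (O + (-5 - 2))/(-86 + O) = -6 + (O - 7)/(-86 + O) = -6 + (-7 + O)/(-86 + O))
1/(E(-73) - 5555) = 1/((509 - 5*(-73))/(-86 - 73) - 5555) = 1/((509 + 365)/(-159) - 5555) = 1/(-1/159*874 - 5555) = 1/(-874/159 - 5555) = 1/(-884119/159) = -159/884119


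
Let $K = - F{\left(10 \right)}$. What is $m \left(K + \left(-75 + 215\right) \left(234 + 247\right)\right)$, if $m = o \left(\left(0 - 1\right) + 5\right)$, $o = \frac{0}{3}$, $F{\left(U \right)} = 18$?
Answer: $0$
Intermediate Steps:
$o = 0$ ($o = 0 \cdot \frac{1}{3} = 0$)
$K = -18$ ($K = \left(-1\right) 18 = -18$)
$m = 0$ ($m = 0 \left(\left(0 - 1\right) + 5\right) = 0 \left(-1 + 5\right) = 0 \cdot 4 = 0$)
$m \left(K + \left(-75 + 215\right) \left(234 + 247\right)\right) = 0 \left(-18 + \left(-75 + 215\right) \left(234 + 247\right)\right) = 0 \left(-18 + 140 \cdot 481\right) = 0 \left(-18 + 67340\right) = 0 \cdot 67322 = 0$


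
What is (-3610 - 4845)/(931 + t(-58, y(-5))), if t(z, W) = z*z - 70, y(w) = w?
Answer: -1691/845 ≈ -2.0012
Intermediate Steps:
t(z, W) = -70 + z² (t(z, W) = z² - 70 = -70 + z²)
(-3610 - 4845)/(931 + t(-58, y(-5))) = (-3610 - 4845)/(931 + (-70 + (-58)²)) = -8455/(931 + (-70 + 3364)) = -8455/(931 + 3294) = -8455/4225 = -8455*1/4225 = -1691/845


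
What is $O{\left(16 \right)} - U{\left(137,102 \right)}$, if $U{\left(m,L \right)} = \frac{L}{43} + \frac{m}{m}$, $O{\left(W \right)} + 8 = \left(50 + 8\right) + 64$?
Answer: $\frac{4757}{43} \approx 110.63$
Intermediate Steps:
$O{\left(W \right)} = 114$ ($O{\left(W \right)} = -8 + \left(\left(50 + 8\right) + 64\right) = -8 + \left(58 + 64\right) = -8 + 122 = 114$)
$U{\left(m,L \right)} = 1 + \frac{L}{43}$ ($U{\left(m,L \right)} = L \frac{1}{43} + 1 = \frac{L}{43} + 1 = 1 + \frac{L}{43}$)
$O{\left(16 \right)} - U{\left(137,102 \right)} = 114 - \left(1 + \frac{1}{43} \cdot 102\right) = 114 - \left(1 + \frac{102}{43}\right) = 114 - \frac{145}{43} = \frac{4757}{43}$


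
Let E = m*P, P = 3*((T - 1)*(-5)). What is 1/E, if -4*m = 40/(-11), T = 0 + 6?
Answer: -11/750 ≈ -0.014667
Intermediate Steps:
T = 6
m = 10/11 (m = -10/(-11) = -10*(-1)/11 = -1/4*(-40/11) = 10/11 ≈ 0.90909)
P = -75 (P = 3*((6 - 1)*(-5)) = 3*(5*(-5)) = 3*(-25) = -75)
E = -750/11 (E = (10/11)*(-75) = -750/11 ≈ -68.182)
1/E = 1/(-750/11) = -11/750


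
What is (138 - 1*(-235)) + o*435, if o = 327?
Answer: 142618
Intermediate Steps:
(138 - 1*(-235)) + o*435 = (138 - 1*(-235)) + 327*435 = (138 + 235) + 142245 = 373 + 142245 = 142618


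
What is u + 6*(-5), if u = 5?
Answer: -25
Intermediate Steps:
u + 6*(-5) = 5 + 6*(-5) = 5 - 30 = -25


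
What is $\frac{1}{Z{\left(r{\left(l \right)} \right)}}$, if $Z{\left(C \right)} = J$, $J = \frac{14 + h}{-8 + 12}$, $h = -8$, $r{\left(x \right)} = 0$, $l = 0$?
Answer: $\frac{2}{3} \approx 0.66667$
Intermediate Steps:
$J = \frac{3}{2}$ ($J = \frac{14 - 8}{-8 + 12} = \frac{6}{4} = 6 \cdot \frac{1}{4} = \frac{3}{2} \approx 1.5$)
$Z{\left(C \right)} = \frac{3}{2}$
$\frac{1}{Z{\left(r{\left(l \right)} \right)}} = \frac{1}{\frac{3}{2}} = \frac{2}{3}$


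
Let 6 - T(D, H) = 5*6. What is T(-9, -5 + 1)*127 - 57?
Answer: -3105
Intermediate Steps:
T(D, H) = -24 (T(D, H) = 6 - 5*6 = 6 - 1*30 = 6 - 30 = -24)
T(-9, -5 + 1)*127 - 57 = -24*127 - 57 = -3048 - 57 = -3105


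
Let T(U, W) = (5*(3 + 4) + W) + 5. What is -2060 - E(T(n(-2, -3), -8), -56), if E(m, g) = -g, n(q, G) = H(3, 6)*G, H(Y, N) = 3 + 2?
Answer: -2116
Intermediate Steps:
H(Y, N) = 5
n(q, G) = 5*G
T(U, W) = 40 + W (T(U, W) = (5*7 + W) + 5 = (35 + W) + 5 = 40 + W)
-2060 - E(T(n(-2, -3), -8), -56) = -2060 - (-1)*(-56) = -2060 - 1*56 = -2060 - 56 = -2116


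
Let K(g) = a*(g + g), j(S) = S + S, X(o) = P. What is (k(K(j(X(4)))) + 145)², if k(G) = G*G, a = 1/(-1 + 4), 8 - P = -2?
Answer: 8439025/81 ≈ 1.0419e+5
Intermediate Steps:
P = 10 (P = 8 - 1*(-2) = 8 + 2 = 10)
X(o) = 10
a = ⅓ (a = 1/3 = ⅓ ≈ 0.33333)
j(S) = 2*S
K(g) = 2*g/3 (K(g) = (g + g)/3 = (2*g)/3 = 2*g/3)
k(G) = G²
(k(K(j(X(4)))) + 145)² = ((2*(2*10)/3)² + 145)² = (((⅔)*20)² + 145)² = ((40/3)² + 145)² = (1600/9 + 145)² = (2905/9)² = 8439025/81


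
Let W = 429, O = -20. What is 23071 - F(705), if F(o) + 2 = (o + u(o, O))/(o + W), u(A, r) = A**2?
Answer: 4277842/189 ≈ 22634.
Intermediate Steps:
F(o) = -2 + (o + o**2)/(429 + o) (F(o) = -2 + (o + o**2)/(o + 429) = -2 + (o + o**2)/(429 + o))
23071 - F(705) = 23071 - (-858 + 705**2 - 1*705)/(429 + 705) = 23071 - (-858 + 497025 - 705)/1134 = 23071 - 495462/1134 = 23071 - 1*82577/189 = 23071 - 82577/189 = 4277842/189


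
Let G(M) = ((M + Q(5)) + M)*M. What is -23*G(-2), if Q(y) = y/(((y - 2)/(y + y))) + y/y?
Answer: 1886/3 ≈ 628.67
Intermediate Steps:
Q(y) = 1 + 2*y**2/(-2 + y) (Q(y) = y/(((-2 + y)/((2*y)))) + 1 = y/(((-2 + y)*(1/(2*y)))) + 1 = y/(((-2 + y)/(2*y))) + 1 = y*(2*y/(-2 + y)) + 1 = 2*y**2/(-2 + y) + 1 = 1 + 2*y**2/(-2 + y))
G(M) = M*(53/3 + 2*M) (G(M) = ((M + (-2 + 5 + 2*5**2)/(-2 + 5)) + M)*M = ((M + (-2 + 5 + 2*25)/3) + M)*M = ((M + (-2 + 5 + 50)/3) + M)*M = ((M + (1/3)*53) + M)*M = ((M + 53/3) + M)*M = ((53/3 + M) + M)*M = (53/3 + 2*M)*M = M*(53/3 + 2*M))
-23*G(-2) = -23*(-2)*(53 + 6*(-2))/3 = -23*(-2)*(53 - 12)/3 = -23*(-2)*41/3 = -23*(-82/3) = 1886/3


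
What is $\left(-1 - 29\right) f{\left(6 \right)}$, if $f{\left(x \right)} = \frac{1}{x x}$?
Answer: $- \frac{5}{6} \approx -0.83333$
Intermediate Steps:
$f{\left(x \right)} = \frac{1}{x^{2}}$
$\left(-1 - 29\right) f{\left(6 \right)} = \frac{-1 - 29}{36} = \left(-30\right) \frac{1}{36} = - \frac{5}{6}$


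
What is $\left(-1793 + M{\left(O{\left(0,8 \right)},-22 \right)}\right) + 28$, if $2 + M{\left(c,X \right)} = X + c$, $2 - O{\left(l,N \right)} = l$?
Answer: $-1787$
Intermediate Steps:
$O{\left(l,N \right)} = 2 - l$
$M{\left(c,X \right)} = -2 + X + c$ ($M{\left(c,X \right)} = -2 + \left(X + c\right) = -2 + X + c$)
$\left(-1793 + M{\left(O{\left(0,8 \right)},-22 \right)}\right) + 28 = \left(-1793 - 22\right) + 28 = -1815 + 28 = -1787$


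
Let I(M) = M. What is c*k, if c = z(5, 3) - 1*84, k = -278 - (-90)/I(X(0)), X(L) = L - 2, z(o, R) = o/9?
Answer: 242573/9 ≈ 26953.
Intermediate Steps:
z(o, R) = o/9 (z(o, R) = o*(⅑) = o/9)
X(L) = -2 + L
k = -323 (k = -278 - (-90)/(-2 + 0) = -278 - (-90)/(-2) = -278 - (-90)*(-1)/2 = -278 - 1*45 = -278 - 45 = -323)
c = -751/9 (c = (⅑)*5 - 1*84 = 5/9 - 84 = -751/9 ≈ -83.444)
c*k = -751/9*(-323) = 242573/9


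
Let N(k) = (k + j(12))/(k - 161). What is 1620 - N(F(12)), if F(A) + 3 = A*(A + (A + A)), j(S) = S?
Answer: 433719/268 ≈ 1618.4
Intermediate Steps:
F(A) = -3 + 3*A² (F(A) = -3 + A*(A + (A + A)) = -3 + A*(A + 2*A) = -3 + A*(3*A) = -3 + 3*A²)
N(k) = (12 + k)/(-161 + k) (N(k) = (k + 12)/(k - 161) = (12 + k)/(-161 + k))
1620 - N(F(12)) = 1620 - (12 + (-3 + 3*12²))/(-161 + (-3 + 3*12²)) = 1620 - (12 + (-3 + 3*144))/(-161 + (-3 + 3*144)) = 1620 - (12 + (-3 + 432))/(-161 + (-3 + 432)) = 1620 - (12 + 429)/(-161 + 429) = 1620 - 441/268 = 433719/268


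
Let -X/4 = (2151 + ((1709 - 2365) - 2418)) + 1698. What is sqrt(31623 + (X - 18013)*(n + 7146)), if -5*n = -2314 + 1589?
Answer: 2*I*sqrt(38475815) ≈ 12406.0*I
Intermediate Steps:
n = 145 (n = -(-2314 + 1589)/5 = -1/5*(-725) = 145)
X = -3100 (X = -4*((2151 + ((1709 - 2365) - 2418)) + 1698) = -4*((2151 + (-656 - 2418)) + 1698) = -4*((2151 - 3074) + 1698) = -4*(-923 + 1698) = -4*775 = -3100)
sqrt(31623 + (X - 18013)*(n + 7146)) = sqrt(31623 + (-3100 - 18013)*(145 + 7146)) = sqrt(31623 - 21113*7291) = sqrt(31623 - 153934883) = sqrt(-153903260) = 2*I*sqrt(38475815)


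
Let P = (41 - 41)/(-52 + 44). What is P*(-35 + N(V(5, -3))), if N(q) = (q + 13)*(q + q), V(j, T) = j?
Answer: 0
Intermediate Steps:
P = 0 (P = 0/(-8) = 0*(-⅛) = 0)
N(q) = 2*q*(13 + q) (N(q) = (13 + q)*(2*q) = 2*q*(13 + q))
P*(-35 + N(V(5, -3))) = 0*(-35 + 2*5*(13 + 5)) = 0*(-35 + 2*5*18) = 0*(-35 + 180) = 0*145 = 0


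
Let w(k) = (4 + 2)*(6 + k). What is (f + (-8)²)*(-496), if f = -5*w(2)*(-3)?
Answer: -388864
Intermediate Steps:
w(k) = 36 + 6*k (w(k) = 6*(6 + k) = 36 + 6*k)
f = 720 (f = -5*(36 + 6*2)*(-3) = -5*(36 + 12)*(-3) = -5*48*(-3) = -240*(-3) = 720)
(f + (-8)²)*(-496) = (720 + (-8)²)*(-496) = (720 + 64)*(-496) = 784*(-496) = -388864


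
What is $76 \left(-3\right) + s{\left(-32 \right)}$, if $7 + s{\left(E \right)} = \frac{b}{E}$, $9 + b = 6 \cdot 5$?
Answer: $- \frac{7541}{32} \approx -235.66$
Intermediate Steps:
$b = 21$ ($b = -9 + 6 \cdot 5 = -9 + 30 = 21$)
$s{\left(E \right)} = -7 + \frac{21}{E}$
$76 \left(-3\right) + s{\left(-32 \right)} = 76 \left(-3\right) - \left(7 - \frac{21}{-32}\right) = -228 + \left(-7 + 21 \left(- \frac{1}{32}\right)\right) = -228 - \frac{245}{32} = - \frac{7541}{32}$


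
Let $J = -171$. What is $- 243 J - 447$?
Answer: $41106$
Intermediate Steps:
$- 243 J - 447 = \left(-243\right) \left(-171\right) - 447 = 41553 - 447 = 41106$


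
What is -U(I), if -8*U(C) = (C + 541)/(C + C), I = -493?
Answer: -3/493 ≈ -0.0060852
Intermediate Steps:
U(C) = -(541 + C)/(16*C) (U(C) = -(C + 541)/(8*(C + C)) = -(541 + C)/(8*(2*C)) = -(541 + C)*1/(2*C)/8 = -(541 + C)/(16*C))
-U(I) = -(-541 - 1*(-493))/(16*(-493)) = -(-1)*(-541 + 493)/(16*493) = -(-1)*(-48)/(16*493) = -1*3/493 = -3/493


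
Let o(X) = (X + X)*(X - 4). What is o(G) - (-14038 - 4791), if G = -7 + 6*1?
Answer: 18839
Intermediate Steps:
G = -1 (G = -7 + 6 = -1)
o(X) = 2*X*(-4 + X) (o(X) = (2*X)*(-4 + X) = 2*X*(-4 + X))
o(G) - (-14038 - 4791) = 2*(-1)*(-4 - 1) - (-14038 - 4791) = 2*(-1)*(-5) - 1*(-18829) = 10 + 18829 = 18839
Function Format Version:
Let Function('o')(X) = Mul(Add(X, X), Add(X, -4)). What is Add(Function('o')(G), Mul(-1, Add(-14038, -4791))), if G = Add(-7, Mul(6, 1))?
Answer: 18839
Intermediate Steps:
G = -1 (G = Add(-7, 6) = -1)
Function('o')(X) = Mul(2, X, Add(-4, X)) (Function('o')(X) = Mul(Mul(2, X), Add(-4, X)) = Mul(2, X, Add(-4, X)))
Add(Function('o')(G), Mul(-1, Add(-14038, -4791))) = Add(Mul(2, -1, Add(-4, -1)), Mul(-1, Add(-14038, -4791))) = Add(Mul(2, -1, -5), Mul(-1, -18829)) = Add(10, 18829) = 18839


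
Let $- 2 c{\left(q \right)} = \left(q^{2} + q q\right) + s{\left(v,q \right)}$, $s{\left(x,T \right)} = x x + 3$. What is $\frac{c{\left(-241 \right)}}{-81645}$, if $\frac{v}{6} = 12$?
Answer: $\frac{121349}{163290} \approx 0.74315$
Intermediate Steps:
$v = 72$ ($v = 6 \cdot 12 = 72$)
$s{\left(x,T \right)} = 3 + x^{2}$ ($s{\left(x,T \right)} = x^{2} + 3 = 3 + x^{2}$)
$c{\left(q \right)} = - \frac{5187}{2} - q^{2}$ ($c{\left(q \right)} = - \frac{\left(q^{2} + q q\right) + \left(3 + 72^{2}\right)}{2} = - \frac{\left(q^{2} + q^{2}\right) + \left(3 + 5184\right)}{2} = - \frac{2 q^{2} + 5187}{2} = - \frac{5187 + 2 q^{2}}{2} = - \frac{5187}{2} - q^{2}$)
$\frac{c{\left(-241 \right)}}{-81645} = \frac{- \frac{5187}{2} - \left(-241\right)^{2}}{-81645} = \left(- \frac{5187}{2} - 58081\right) \left(- \frac{1}{81645}\right) = \left(- \frac{121349}{2}\right) \left(- \frac{1}{81645}\right) = \frac{121349}{163290}$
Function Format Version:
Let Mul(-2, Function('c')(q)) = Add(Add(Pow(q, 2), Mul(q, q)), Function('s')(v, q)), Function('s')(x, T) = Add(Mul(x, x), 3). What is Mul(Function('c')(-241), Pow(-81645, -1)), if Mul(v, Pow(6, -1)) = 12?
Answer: Rational(121349, 163290) ≈ 0.74315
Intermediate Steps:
v = 72 (v = Mul(6, 12) = 72)
Function('s')(x, T) = Add(3, Pow(x, 2)) (Function('s')(x, T) = Add(Pow(x, 2), 3) = Add(3, Pow(x, 2)))
Function('c')(q) = Add(Rational(-5187, 2), Mul(-1, Pow(q, 2))) (Function('c')(q) = Mul(Rational(-1, 2), Add(Add(Pow(q, 2), Mul(q, q)), Add(3, Pow(72, 2)))) = Mul(Rational(-1, 2), Add(Add(Pow(q, 2), Pow(q, 2)), Add(3, 5184))) = Mul(Rational(-1, 2), Add(Mul(2, Pow(q, 2)), 5187)) = Mul(Rational(-1, 2), Add(5187, Mul(2, Pow(q, 2)))) = Add(Rational(-5187, 2), Mul(-1, Pow(q, 2))))
Mul(Function('c')(-241), Pow(-81645, -1)) = Mul(Add(Rational(-5187, 2), Mul(-1, Pow(-241, 2))), Pow(-81645, -1)) = Mul(Add(Rational(-5187, 2), Mul(-1, 58081)), Rational(-1, 81645)) = Mul(Add(Rational(-5187, 2), -58081), Rational(-1, 81645)) = Mul(Rational(-121349, 2), Rational(-1, 81645)) = Rational(121349, 163290)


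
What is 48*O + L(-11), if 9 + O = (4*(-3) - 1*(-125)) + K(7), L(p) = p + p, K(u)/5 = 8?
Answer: 6890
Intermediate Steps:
K(u) = 40 (K(u) = 5*8 = 40)
L(p) = 2*p
O = 144 (O = -9 + ((4*(-3) - 1*(-125)) + 40) = -9 + ((-12 + 125) + 40) = -9 + (113 + 40) = -9 + 153 = 144)
48*O + L(-11) = 48*144 + 2*(-11) = 6912 - 22 = 6890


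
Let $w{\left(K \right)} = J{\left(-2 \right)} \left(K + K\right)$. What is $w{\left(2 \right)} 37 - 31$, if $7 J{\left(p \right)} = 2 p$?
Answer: $- \frac{809}{7} \approx -115.57$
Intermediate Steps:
$J{\left(p \right)} = \frac{2 p}{7}$
$w{\left(K \right)} = - \frac{8 K}{7}$ ($w{\left(K \right)} = \frac{2}{7} \left(-2\right) \left(K + K\right) = - \frac{4 \cdot 2 K}{7} = - \frac{8 K}{7}$)
$w{\left(2 \right)} 37 - 31 = \left(- \frac{8}{7}\right) 2 \cdot 37 - 31 = \left(- \frac{16}{7}\right) 37 - 31 = - \frac{592}{7} - 31 = - \frac{809}{7}$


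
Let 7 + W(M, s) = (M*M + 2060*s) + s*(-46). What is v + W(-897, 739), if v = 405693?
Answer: 2698641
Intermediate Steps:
W(M, s) = -7 + M² + 2014*s (W(M, s) = -7 + ((M*M + 2060*s) + s*(-46)) = -7 + ((M² + 2060*s) - 46*s) = -7 + (M² + 2014*s) = -7 + M² + 2014*s)
v + W(-897, 739) = 405693 + (-7 + (-897)² + 2014*739) = 405693 + (-7 + 804609 + 1488346) = 405693 + 2292948 = 2698641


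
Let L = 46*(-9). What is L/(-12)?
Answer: 69/2 ≈ 34.500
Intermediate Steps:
L = -414
L/(-12) = -414/(-12) = -414*(-1/12) = 69/2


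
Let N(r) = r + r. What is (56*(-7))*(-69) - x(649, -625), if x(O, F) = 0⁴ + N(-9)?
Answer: 27066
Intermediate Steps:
N(r) = 2*r
x(O, F) = -18 (x(O, F) = 0⁴ + 2*(-9) = 0 - 18 = -18)
(56*(-7))*(-69) - x(649, -625) = (56*(-7))*(-69) - 1*(-18) = -392*(-69) + 18 = 27048 + 18 = 27066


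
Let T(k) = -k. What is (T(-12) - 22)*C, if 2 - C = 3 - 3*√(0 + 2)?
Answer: 10 - 30*√2 ≈ -32.426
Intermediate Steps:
C = -1 + 3*√2 (C = 2 - (3 - 3*√(0 + 2)) = 2 - (3 - 3*√2) = 2 + (-3 + 3*√2) = -1 + 3*√2 ≈ 3.2426)
(T(-12) - 22)*C = (-1*(-12) - 22)*(-1 + 3*√2) = (12 - 22)*(-1 + 3*√2) = -10*(-1 + 3*√2) = 10 - 30*√2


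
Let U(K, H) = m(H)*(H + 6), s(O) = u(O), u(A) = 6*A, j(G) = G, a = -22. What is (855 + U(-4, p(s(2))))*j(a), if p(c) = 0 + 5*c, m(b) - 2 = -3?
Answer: -17358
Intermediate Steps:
s(O) = 6*O
m(b) = -1 (m(b) = 2 - 3 = -1)
p(c) = 5*c
U(K, H) = -6 - H (U(K, H) = -(H + 6) = -(6 + H) = -6 - H)
(855 + U(-4, p(s(2))))*j(a) = (855 + (-6 - 5*6*2))*(-22) = (855 + (-6 - 5*12))*(-22) = (855 + (-6 - 1*60))*(-22) = (855 + (-6 - 60))*(-22) = (855 - 66)*(-22) = 789*(-22) = -17358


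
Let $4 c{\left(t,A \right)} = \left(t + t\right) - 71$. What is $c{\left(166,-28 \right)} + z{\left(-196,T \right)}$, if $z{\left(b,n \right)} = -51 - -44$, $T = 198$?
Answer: $\frac{233}{4} \approx 58.25$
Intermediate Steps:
$z{\left(b,n \right)} = -7$ ($z{\left(b,n \right)} = -51 + 44 = -7$)
$c{\left(t,A \right)} = - \frac{71}{4} + \frac{t}{2}$ ($c{\left(t,A \right)} = \frac{\left(t + t\right) - 71}{4} = \frac{2 t - 71}{4} = \frac{-71 + 2 t}{4} = - \frac{71}{4} + \frac{t}{2}$)
$c{\left(166,-28 \right)} + z{\left(-196,T \right)} = \left(- \frac{71}{4} + \frac{1}{2} \cdot 166\right) - 7 = \left(- \frac{71}{4} + 83\right) - 7 = \frac{261}{4} - 7 = \frac{233}{4}$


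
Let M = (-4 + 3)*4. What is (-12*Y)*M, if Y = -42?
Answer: -2016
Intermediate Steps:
M = -4 (M = -1*4 = -4)
(-12*Y)*M = -12*(-42)*(-4) = 504*(-4) = -2016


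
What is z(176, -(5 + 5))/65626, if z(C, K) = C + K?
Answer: 83/32813 ≈ 0.0025295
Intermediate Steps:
z(176, -(5 + 5))/65626 = (176 - (5 + 5))/65626 = (176 - 1*10)*(1/65626) = (176 - 10)*(1/65626) = 166*(1/65626) = 83/32813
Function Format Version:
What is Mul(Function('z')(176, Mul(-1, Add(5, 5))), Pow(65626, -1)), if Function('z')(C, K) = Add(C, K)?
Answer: Rational(83, 32813) ≈ 0.0025295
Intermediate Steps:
Mul(Function('z')(176, Mul(-1, Add(5, 5))), Pow(65626, -1)) = Mul(Add(176, Mul(-1, Add(5, 5))), Pow(65626, -1)) = Mul(Add(176, Mul(-1, 10)), Rational(1, 65626)) = Mul(Add(176, -10), Rational(1, 65626)) = Mul(166, Rational(1, 65626)) = Rational(83, 32813)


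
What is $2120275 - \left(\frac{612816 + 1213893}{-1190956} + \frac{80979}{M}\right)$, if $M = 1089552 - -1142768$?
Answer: $\frac{1409239069635984239}{664648724480} \approx 2.1203 \cdot 10^{6}$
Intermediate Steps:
$M = 2232320$ ($M = 1089552 + 1142768 = 2232320$)
$2120275 - \left(\frac{612816 + 1213893}{-1190956} + \frac{80979}{M}\right) = 2120275 - \left(\frac{612816 + 1213893}{-1190956} + \frac{80979}{2232320}\right) = 2120275 - \left(1826709 \left(- \frac{1}{1190956}\right) + 80979 \cdot \frac{1}{2232320}\right) = 2120275 - \left(- \frac{1826709}{1190956} + \frac{80979}{2232320}\right) = 2120275 - - \frac{995339152239}{664648724480} = 2120275 + \frac{995339152239}{664648724480} = \frac{1409239069635984239}{664648724480}$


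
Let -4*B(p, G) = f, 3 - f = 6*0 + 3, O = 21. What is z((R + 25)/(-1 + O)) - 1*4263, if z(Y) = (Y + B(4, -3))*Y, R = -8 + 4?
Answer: -1704759/400 ≈ -4261.9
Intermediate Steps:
R = -4
f = 0 (f = 3 - (6*0 + 3) = 3 - (0 + 3) = 3 - 1*3 = 3 - 3 = 0)
B(p, G) = 0 (B(p, G) = -¼*0 = 0)
z(Y) = Y² (z(Y) = (Y + 0)*Y = Y*Y = Y²)
z((R + 25)/(-1 + O)) - 1*4263 = ((-4 + 25)/(-1 + 21))² - 1*4263 = (21/20)² - 4263 = 441/400 - 4263 = -1704759/400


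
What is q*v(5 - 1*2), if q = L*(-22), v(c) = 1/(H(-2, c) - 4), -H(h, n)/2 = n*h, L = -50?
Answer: 275/2 ≈ 137.50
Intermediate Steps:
H(h, n) = -2*h*n (H(h, n) = -2*n*h = -2*h*n)
v(c) = 1/(-4 + 4*c) (v(c) = 1/(-2*(-2)*c - 4) = 1/(4*c - 4) = 1/(-4 + 4*c))
q = 1100 (q = -50*(-22) = 1100)
q*v(5 - 1*2) = 1100*(1/(4*(-1 + (5 - 1*2)))) = 1100*(1/(4*(-1 + (5 - 2)))) = 1100*(1/(4*(-1 + 3))) = 1100*((¼)/2) = 1100*((¼)*(½)) = 1100*(⅛) = 275/2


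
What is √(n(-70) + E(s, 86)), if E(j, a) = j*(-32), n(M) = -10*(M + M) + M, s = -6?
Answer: √1522 ≈ 39.013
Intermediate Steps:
n(M) = -19*M (n(M) = -20*M + M = -19*M)
E(j, a) = -32*j
√(n(-70) + E(s, 86)) = √(-19*(-70) - 32*(-6)) = √(1330 + 192) = √1522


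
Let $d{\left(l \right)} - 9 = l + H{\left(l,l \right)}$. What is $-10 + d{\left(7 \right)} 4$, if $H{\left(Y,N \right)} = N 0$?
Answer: $54$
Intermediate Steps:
$H{\left(Y,N \right)} = 0$
$d{\left(l \right)} = 9 + l$ ($d{\left(l \right)} = 9 + \left(l + 0\right) = 9 + l$)
$-10 + d{\left(7 \right)} 4 = -10 + \left(9 + 7\right) 4 = -10 + 16 \cdot 4 = -10 + 64 = 54$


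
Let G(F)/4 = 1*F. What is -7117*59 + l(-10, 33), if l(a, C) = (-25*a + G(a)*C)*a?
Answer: -409203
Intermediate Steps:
G(F) = 4*F (G(F) = 4*(1*F) = 4*F)
l(a, C) = a*(-25*a + 4*C*a) (l(a, C) = (-25*a + (4*a)*C)*a = (-25*a + 4*C*a)*a = a*(-25*a + 4*C*a))
-7117*59 + l(-10, 33) = -7117*59 + (-10)²*(-25 + 4*33) = -647*649 + 100*(-25 + 132) = -419903 + 100*107 = -419903 + 10700 = -409203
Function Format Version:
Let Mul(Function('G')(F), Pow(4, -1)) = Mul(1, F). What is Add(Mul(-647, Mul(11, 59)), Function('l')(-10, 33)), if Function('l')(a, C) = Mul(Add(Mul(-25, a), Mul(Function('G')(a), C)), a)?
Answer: -409203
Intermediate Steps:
Function('G')(F) = Mul(4, F) (Function('G')(F) = Mul(4, Mul(1, F)) = Mul(4, F))
Function('l')(a, C) = Mul(a, Add(Mul(-25, a), Mul(4, C, a))) (Function('l')(a, C) = Mul(Add(Mul(-25, a), Mul(Mul(4, a), C)), a) = Mul(Add(Mul(-25, a), Mul(4, C, a)), a) = Mul(a, Add(Mul(-25, a), Mul(4, C, a))))
Add(Mul(-647, Mul(11, 59)), Function('l')(-10, 33)) = Add(Mul(-647, Mul(11, 59)), Mul(Pow(-10, 2), Add(-25, Mul(4, 33)))) = Add(Mul(-647, 649), Mul(100, Add(-25, 132))) = Add(-419903, Mul(100, 107)) = Add(-419903, 10700) = -409203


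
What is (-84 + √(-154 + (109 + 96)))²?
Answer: (84 - √51)² ≈ 5907.2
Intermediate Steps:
(-84 + √(-154 + (109 + 96)))² = (-84 + √(-154 + 205))² = (-84 + √51)²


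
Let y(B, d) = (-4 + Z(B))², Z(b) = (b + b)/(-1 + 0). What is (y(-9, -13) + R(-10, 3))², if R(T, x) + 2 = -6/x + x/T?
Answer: 3674889/100 ≈ 36749.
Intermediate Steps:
R(T, x) = -2 - 6/x + x/T (R(T, x) = -2 + (-6/x + x/T) = -2 - 6/x + x/T)
Z(b) = -2*b (Z(b) = (2*b)/(-1) = (2*b)*(-1) = -2*b)
y(B, d) = (-4 - 2*B)²
(y(-9, -13) + R(-10, 3))² = (4*(2 - 9)² + (-2 - 6/3 + 3/(-10)))² = (4*(-7)² + (-2 - 6*⅓ + 3*(-⅒)))² = (4*49 + (-2 - 2 - 3/10))² = (196 - 43/10)² = (1917/10)² = 3674889/100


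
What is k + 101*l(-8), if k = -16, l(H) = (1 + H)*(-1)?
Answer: 691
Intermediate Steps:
l(H) = -1 - H
k + 101*l(-8) = -16 + 101*(-1 - 1*(-8)) = -16 + 101*(-1 + 8) = -16 + 101*7 = -16 + 707 = 691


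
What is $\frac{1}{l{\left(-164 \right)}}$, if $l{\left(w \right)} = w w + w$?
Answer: $\frac{1}{26732} \approx 3.7408 \cdot 10^{-5}$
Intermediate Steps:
$l{\left(w \right)} = w + w^{2}$ ($l{\left(w \right)} = w^{2} + w = w + w^{2}$)
$\frac{1}{l{\left(-164 \right)}} = \frac{1}{\left(-164\right) \left(1 - 164\right)} = \frac{1}{\left(-164\right) \left(-163\right)} = \frac{1}{26732}$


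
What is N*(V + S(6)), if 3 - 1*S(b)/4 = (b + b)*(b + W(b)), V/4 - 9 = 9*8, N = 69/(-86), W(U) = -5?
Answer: -9936/43 ≈ -231.07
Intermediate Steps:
N = -69/86 (N = 69*(-1/86) = -69/86 ≈ -0.80233)
V = 324 (V = 36 + 4*(9*8) = 36 + 4*72 = 36 + 288 = 324)
S(b) = 12 - 8*b*(-5 + b) (S(b) = 12 - 4*(b + b)*(b - 5) = 12 - 4*2*b*(-5 + b) = 12 - 8*b*(-5 + b))
N*(V + S(6)) = -69*(324 + (12 - 8*6² + 40*6))/86 = -69*(324 + (12 - 8*36 + 240))/86 = -69*(324 + (12 - 288 + 240))/86 = -69*(324 - 36)/86 = -69/86*288 = -9936/43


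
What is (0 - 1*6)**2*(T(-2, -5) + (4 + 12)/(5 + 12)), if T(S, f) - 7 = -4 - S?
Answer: 3636/17 ≈ 213.88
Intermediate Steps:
T(S, f) = 3 - S (T(S, f) = 7 + (-4 - S) = 3 - S)
(0 - 1*6)**2*(T(-2, -5) + (4 + 12)/(5 + 12)) = (0 - 1*6)**2*((3 - 1*(-2)) + (4 + 12)/(5 + 12)) = (0 - 6)**2*((3 + 2) + 16/17) = (-6)**2*(5 + 16*(1/17)) = 36*(5 + 16/17) = 36*(101/17) = 3636/17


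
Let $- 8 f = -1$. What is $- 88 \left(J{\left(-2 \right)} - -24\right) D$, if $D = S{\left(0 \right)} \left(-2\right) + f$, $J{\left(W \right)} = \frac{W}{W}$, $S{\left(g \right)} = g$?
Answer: $-275$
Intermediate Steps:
$f = \frac{1}{8}$ ($f = \left(- \frac{1}{8}\right) \left(-1\right) = \frac{1}{8} \approx 0.125$)
$J{\left(W \right)} = 1$
$D = \frac{1}{8}$ ($D = 0 \left(-2\right) + \frac{1}{8} = 0 + \frac{1}{8} = \frac{1}{8} \approx 0.125$)
$- 88 \left(J{\left(-2 \right)} - -24\right) D = - 88 \left(1 - -24\right) \frac{1}{8} = - 88 \left(1 + 24\right) \frac{1}{8} = \left(-88\right) 25 \cdot \frac{1}{8} = \left(-2200\right) \frac{1}{8} = -275$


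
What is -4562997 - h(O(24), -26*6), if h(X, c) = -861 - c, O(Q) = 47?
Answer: -4562292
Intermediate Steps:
-4562997 - h(O(24), -26*6) = -4562997 - (-861 - (-26)*6) = -4562997 - (-861 - 1*(-156)) = -4562997 - (-861 + 156) = -4562997 - 1*(-705) = -4562997 + 705 = -4562292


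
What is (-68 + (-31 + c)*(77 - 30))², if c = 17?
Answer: 527076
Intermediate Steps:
(-68 + (-31 + c)*(77 - 30))² = (-68 + (-31 + 17)*(77 - 30))² = (-68 - 14*47)² = (-68 - 658)² = (-726)² = 527076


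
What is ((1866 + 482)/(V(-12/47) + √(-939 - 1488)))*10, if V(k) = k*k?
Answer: 2489631360/3947668841 - 114574909880*I*√2427/11843006523 ≈ 0.63066 - 476.61*I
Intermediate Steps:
V(k) = k²
((1866 + 482)/(V(-12/47) + √(-939 - 1488)))*10 = ((1866 + 482)/((-12/47)² + √(-939 - 1488)))*10 = (2348/((-12*1/47)² + √(-2427)))*10 = (2348/((-12/47)² + I*√2427))*10 = (2348/(144/2209 + I*√2427))*10 = 23480/(144/2209 + I*√2427)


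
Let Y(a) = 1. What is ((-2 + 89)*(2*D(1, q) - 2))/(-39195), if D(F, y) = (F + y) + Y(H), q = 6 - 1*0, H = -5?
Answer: -406/13065 ≈ -0.031075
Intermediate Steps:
q = 6 (q = 6 + 0 = 6)
D(F, y) = 1 + F + y (D(F, y) = (F + y) + 1 = 1 + F + y)
((-2 + 89)*(2*D(1, q) - 2))/(-39195) = ((-2 + 89)*(2*(1 + 1 + 6) - 2))/(-39195) = (87*(2*8 - 2))*(-1/39195) = (87*(16 - 2))*(-1/39195) = (87*14)*(-1/39195) = 1218*(-1/39195) = -406/13065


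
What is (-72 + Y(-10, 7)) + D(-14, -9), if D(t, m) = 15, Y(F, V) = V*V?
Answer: -8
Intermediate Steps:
Y(F, V) = V²
(-72 + Y(-10, 7)) + D(-14, -9) = (-72 + 7²) + 15 = (-72 + 49) + 15 = -23 + 15 = -8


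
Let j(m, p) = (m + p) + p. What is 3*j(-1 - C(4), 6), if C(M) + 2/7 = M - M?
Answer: 237/7 ≈ 33.857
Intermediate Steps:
C(M) = -2/7 (C(M) = -2/7 + (M - M) = -2/7 + 0 = -2/7)
j(m, p) = m + 2*p
3*j(-1 - C(4), 6) = 3*((-1 - 1*(-2/7)) + 2*6) = 3*((-1 + 2/7) + 12) = 3*(-5/7 + 12) = 3*(79/7) = 237/7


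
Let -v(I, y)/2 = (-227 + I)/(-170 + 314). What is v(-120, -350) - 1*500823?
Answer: -36058909/72 ≈ -5.0082e+5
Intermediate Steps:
v(I, y) = 227/72 - I/72 (v(I, y) = -2*(-227 + I)/(-170 + 314) = -2*(-227 + I)/144 = -2*(-227/144 + I/144) = 227/72 - I/72)
v(-120, -350) - 1*500823 = (227/72 - 1/72*(-120)) - 1*500823 = (227/72 + 5/3) - 500823 = 347/72 - 500823 = -36058909/72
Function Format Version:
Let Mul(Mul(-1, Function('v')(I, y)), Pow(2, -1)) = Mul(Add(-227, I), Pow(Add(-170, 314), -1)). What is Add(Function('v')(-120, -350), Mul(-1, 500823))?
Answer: Rational(-36058909, 72) ≈ -5.0082e+5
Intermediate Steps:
Function('v')(I, y) = Add(Rational(227, 72), Mul(Rational(-1, 72), I)) (Function('v')(I, y) = Mul(-2, Mul(Add(-227, I), Pow(Add(-170, 314), -1))) = Mul(-2, Mul(Add(-227, I), Pow(144, -1))) = Mul(-2, Mul(Add(-227, I), Rational(1, 144))) = Mul(-2, Add(Rational(-227, 144), Mul(Rational(1, 144), I))) = Add(Rational(227, 72), Mul(Rational(-1, 72), I)))
Add(Function('v')(-120, -350), Mul(-1, 500823)) = Add(Add(Rational(227, 72), Mul(Rational(-1, 72), -120)), Mul(-1, 500823)) = Add(Add(Rational(227, 72), Rational(5, 3)), -500823) = Add(Rational(347, 72), -500823) = Rational(-36058909, 72)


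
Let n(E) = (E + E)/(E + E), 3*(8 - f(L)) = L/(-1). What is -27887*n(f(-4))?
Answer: -27887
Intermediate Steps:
f(L) = 8 + L/3 (f(L) = 8 - L/(3*(-1)) = 8 - L*(-1)/3 = 8 - (-1)*L/3 = 8 + L/3)
n(E) = 1 (n(E) = (2*E)/((2*E)) = (2*E)*(1/(2*E)) = 1)
-27887*n(f(-4)) = -27887*1 = -27887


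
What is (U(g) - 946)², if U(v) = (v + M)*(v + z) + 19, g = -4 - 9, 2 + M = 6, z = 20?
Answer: 980100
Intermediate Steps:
M = 4 (M = -2 + 6 = 4)
g = -13
U(v) = 19 + (4 + v)*(20 + v) (U(v) = (v + 4)*(v + 20) + 19 = (4 + v)*(20 + v) + 19 = 19 + (4 + v)*(20 + v))
(U(g) - 946)² = ((99 + (-13)² + 24*(-13)) - 946)² = ((99 + 169 - 312) - 946)² = (-44 - 946)² = (-990)² = 980100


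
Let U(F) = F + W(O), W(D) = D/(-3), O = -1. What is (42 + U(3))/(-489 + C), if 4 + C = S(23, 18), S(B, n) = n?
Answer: -136/1425 ≈ -0.095439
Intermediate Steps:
W(D) = -D/3 (W(D) = D*(-⅓) = -D/3)
U(F) = ⅓ + F (U(F) = F - ⅓*(-1) = F + ⅓ = ⅓ + F)
C = 14 (C = -4 + 18 = 14)
(42 + U(3))/(-489 + C) = (42 + (⅓ + 3))/(-489 + 14) = (42 + 10/3)/(-475) = (136/3)*(-1/475) = -136/1425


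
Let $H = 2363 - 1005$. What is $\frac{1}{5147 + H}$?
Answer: $\frac{1}{6505} \approx 0.00015373$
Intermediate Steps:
$H = 1358$ ($H = 2363 - 1005 = 1358$)
$\frac{1}{5147 + H} = \frac{1}{5147 + 1358} = \frac{1}{6505}$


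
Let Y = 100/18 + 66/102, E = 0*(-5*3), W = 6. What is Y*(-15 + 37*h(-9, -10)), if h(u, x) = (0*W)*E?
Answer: -4745/51 ≈ -93.039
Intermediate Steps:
E = 0 (E = 0*(-15) = 0)
h(u, x) = 0 (h(u, x) = (0*6)*0 = 0*0 = 0)
Y = 949/153 (Y = 100*(1/18) + 66*(1/102) = 50/9 + 11/17 = 949/153 ≈ 6.2026)
Y*(-15 + 37*h(-9, -10)) = 949*(-15 + 37*0)/153 = 949*(-15 + 0)/153 = (949/153)*(-15) = -4745/51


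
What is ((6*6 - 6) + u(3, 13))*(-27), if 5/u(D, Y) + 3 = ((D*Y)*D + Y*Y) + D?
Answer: -231795/286 ≈ -810.47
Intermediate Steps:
u(D, Y) = 5/(-3 + D + Y² + Y*D²) (u(D, Y) = 5/(-3 + (((D*Y)*D + Y*Y) + D)) = 5/(-3 + ((Y*D² + Y²) + D)) = 5/(-3 + ((Y² + Y*D²) + D)) = 5/(-3 + (D + Y² + Y*D²)) = 5/(-3 + D + Y² + Y*D²))
((6*6 - 6) + u(3, 13))*(-27) = ((6*6 - 6) + 5/(-3 + 3 + 13² + 13*3²))*(-27) = ((36 - 6) + 5/(-3 + 3 + 169 + 13*9))*(-27) = (30 + 5/(-3 + 3 + 169 + 117))*(-27) = (30 + 5/286)*(-27) = (8585/286)*(-27) = -231795/286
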